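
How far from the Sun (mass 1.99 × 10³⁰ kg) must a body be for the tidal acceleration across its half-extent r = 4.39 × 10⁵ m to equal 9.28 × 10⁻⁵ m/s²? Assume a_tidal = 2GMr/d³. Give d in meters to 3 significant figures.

1.08 × 10¹⁰ m

2GMr/d³ = a_tidal  ⇒  d = (2GMr / a_tidal)^(1/3)
d = (2 × 6.674×10⁻¹¹ × (1.99 × 10³⁰) × (4.39 × 10⁵) / (9.28 × 10⁻⁵))^(1/3)
  = 1.08 × 10¹⁰ m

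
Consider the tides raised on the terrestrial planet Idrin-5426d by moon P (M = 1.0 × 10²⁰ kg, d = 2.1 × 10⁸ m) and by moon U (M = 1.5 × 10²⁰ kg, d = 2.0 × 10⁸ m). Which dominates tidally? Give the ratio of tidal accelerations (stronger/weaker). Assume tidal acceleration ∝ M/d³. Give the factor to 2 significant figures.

Compare M/d³ for the two perturbers:
Moon P: (1.0 × 10²⁰) / (2.1 × 10⁸)³ = 1.080 × 10⁻⁵
Moon U: (1.5 × 10²⁰) / (2.0 × 10⁸)³ = 1.875 × 10⁻⁵
Ratio (larger/smaller) = 1.7

Moon U, by a factor of ≈ 1.7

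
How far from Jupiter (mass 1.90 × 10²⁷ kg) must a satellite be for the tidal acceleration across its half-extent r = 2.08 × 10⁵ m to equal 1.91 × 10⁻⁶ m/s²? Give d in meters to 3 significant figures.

2GMr/d³ = a_tidal  ⇒  d = (2GMr / a_tidal)^(1/3)
d = (2 × 6.674×10⁻¹¹ × (1.90 × 10²⁷) × (2.08 × 10⁵) / (1.91 × 10⁻⁶))^(1/3)
  = 3.02 × 10⁹ m

3.02 × 10⁹ m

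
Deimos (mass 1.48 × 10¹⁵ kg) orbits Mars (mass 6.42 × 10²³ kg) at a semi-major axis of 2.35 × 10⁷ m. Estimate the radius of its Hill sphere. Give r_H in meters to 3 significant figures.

r_H ≈ a (m/3M)^(1/3)
    = (2.35 × 10⁷) × (1.48 × 10¹⁵ / (3 × 6.42 × 10²³))^(1/3)
    = 2.15 × 10⁴ m

2.15 × 10⁴ m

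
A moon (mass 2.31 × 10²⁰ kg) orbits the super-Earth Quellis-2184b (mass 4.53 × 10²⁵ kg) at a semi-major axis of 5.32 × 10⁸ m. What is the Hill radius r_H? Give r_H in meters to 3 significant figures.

6.35 × 10⁶ m

r_H ≈ a (m/3M)^(1/3)
    = (5.32 × 10⁸) × (2.31 × 10²⁰ / (3 × 4.53 × 10²⁵))^(1/3)
    = 6.35 × 10⁶ m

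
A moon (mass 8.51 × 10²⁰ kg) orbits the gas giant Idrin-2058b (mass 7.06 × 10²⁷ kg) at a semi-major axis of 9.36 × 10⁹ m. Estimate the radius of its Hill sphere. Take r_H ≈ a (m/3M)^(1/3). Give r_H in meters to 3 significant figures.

3.21 × 10⁷ m

r_H ≈ a (m/3M)^(1/3)
    = (9.36 × 10⁹) × (8.51 × 10²⁰ / (3 × 7.06 × 10²⁷))^(1/3)
    = 3.21 × 10⁷ m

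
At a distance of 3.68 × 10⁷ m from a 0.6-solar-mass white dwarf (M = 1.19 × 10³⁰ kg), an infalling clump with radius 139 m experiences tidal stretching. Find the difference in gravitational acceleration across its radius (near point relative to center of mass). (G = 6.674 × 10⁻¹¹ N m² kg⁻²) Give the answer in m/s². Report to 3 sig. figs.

4.43 × 10⁻¹ m/s²

Δa = 2GMr/d³
   = 2 × (6.674 × 10⁻¹¹) × (1.19 × 10³⁰) × (139) / (3.68 × 10⁷)³
   = 4.43 × 10⁻¹ m/s²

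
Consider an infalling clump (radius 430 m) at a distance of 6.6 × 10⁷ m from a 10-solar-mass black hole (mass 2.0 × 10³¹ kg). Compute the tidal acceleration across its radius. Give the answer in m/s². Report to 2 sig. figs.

4.0 m/s²

Since r ≪ d, expand the inverse-square field across one radius to get the leading 2GMr/d³ term.
a_tidal = 2GMr/d³
        = 2 × (6.674 × 10⁻¹¹) × (2.0 × 10³¹) × (430) / (6.6 × 10⁷)³
        = 4.0 m/s²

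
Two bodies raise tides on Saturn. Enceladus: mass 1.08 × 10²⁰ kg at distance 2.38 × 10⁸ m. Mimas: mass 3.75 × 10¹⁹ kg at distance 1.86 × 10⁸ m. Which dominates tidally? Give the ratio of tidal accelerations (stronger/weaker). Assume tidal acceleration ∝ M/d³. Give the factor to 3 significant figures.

Enceladus, by a factor of ≈ 1.37

Compare M/d³ for the two perturbers:
Enceladus: (1.08 × 10²⁰) / (2.38 × 10⁸)³ = 8.011 × 10⁻⁶
Mimas: (3.75 × 10¹⁹) / (1.86 × 10⁸)³ = 5.828 × 10⁻⁶
Ratio (larger/smaller) = 1.37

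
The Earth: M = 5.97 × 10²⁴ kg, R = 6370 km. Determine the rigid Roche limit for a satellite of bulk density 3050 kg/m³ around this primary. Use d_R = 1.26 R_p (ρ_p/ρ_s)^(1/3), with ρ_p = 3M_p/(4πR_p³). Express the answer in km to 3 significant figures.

ρ_p = 3M_p/(4πR_p³) = 3 × (5.97 × 10²⁴) / (4π × (6.37 × 10⁶ m)³) = 5510 kg/m³
d_R = 1.26 × 6370 km × (5510/3050)^(1/3)
    = 9780 km

9780 km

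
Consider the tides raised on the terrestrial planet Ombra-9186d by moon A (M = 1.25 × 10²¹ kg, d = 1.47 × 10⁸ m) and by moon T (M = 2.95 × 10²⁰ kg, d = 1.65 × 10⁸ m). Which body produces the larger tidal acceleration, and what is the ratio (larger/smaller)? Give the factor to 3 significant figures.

Tidal acceleration ∝ M/d³, so compare M/d³ for each.
Moon A: (1.25 × 10²¹) / (1.47 × 10⁸)³ = 3.935 × 10⁻⁴
Moon T: (2.95 × 10²⁰) / (1.65 × 10⁸)³ = 6.567 × 10⁻⁵
Ratio (larger/smaller) = 5.99

Moon A, by a factor of ≈ 5.99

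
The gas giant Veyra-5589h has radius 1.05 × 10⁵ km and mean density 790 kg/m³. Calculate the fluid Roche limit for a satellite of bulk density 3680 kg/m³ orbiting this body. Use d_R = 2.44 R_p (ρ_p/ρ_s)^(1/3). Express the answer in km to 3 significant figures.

1.53 × 10⁵ km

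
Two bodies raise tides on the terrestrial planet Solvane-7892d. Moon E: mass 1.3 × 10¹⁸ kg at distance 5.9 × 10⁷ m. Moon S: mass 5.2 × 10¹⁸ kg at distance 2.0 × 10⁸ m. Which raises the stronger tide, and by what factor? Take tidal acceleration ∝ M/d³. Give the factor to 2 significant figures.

Moon E, by a factor of ≈ 9.7

Compare M/d³ for the two perturbers:
Moon E: (1.3 × 10¹⁸) / (5.9 × 10⁷)³ = 6.330 × 10⁻⁶
Moon S: (5.2 × 10¹⁸) / (2.0 × 10⁸)³ = 6.500 × 10⁻⁷
Ratio (larger/smaller) = 9.7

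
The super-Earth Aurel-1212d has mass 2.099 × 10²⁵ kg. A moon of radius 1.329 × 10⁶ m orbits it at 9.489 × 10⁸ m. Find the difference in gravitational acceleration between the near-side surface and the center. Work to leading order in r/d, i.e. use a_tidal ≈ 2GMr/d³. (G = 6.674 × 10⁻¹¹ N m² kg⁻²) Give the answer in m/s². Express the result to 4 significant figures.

4.358 × 10⁻⁶ m/s²

The tidal stretch is the gradient of GM/d² times the body's extent r, hence the 1/d³ dependence.
a_tidal = 2GMr/d³
        = 2 × (6.674 × 10⁻¹¹) × (2.099 × 10²⁵) × (1.329 × 10⁶) / (9.489 × 10⁸)³
        = 4.358 × 10⁻⁶ m/s²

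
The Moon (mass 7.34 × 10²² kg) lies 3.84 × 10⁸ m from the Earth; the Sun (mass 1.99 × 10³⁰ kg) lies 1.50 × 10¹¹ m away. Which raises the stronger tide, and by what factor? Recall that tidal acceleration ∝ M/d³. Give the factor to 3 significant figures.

Tidal acceleration ∝ M/d³, so compare M/d³ for each.
The Moon: (7.34 × 10²²) / (3.84 × 10⁸)³ = 1.296 × 10⁻³
The Sun: (1.99 × 10³⁰) / (1.50 × 10¹¹)³ = 5.896 × 10⁻⁴
Ratio (larger/smaller) = 2.20

The Moon, by a factor of ≈ 2.20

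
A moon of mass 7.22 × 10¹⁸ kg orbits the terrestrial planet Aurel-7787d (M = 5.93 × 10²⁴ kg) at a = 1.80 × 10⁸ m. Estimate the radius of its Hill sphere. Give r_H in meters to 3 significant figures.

1.33 × 10⁶ m

r_H ≈ a (m/3M)^(1/3)
    = (1.80 × 10⁸) × (7.22 × 10¹⁸ / (3 × 5.93 × 10²⁴))^(1/3)
    = 1.33 × 10⁶ m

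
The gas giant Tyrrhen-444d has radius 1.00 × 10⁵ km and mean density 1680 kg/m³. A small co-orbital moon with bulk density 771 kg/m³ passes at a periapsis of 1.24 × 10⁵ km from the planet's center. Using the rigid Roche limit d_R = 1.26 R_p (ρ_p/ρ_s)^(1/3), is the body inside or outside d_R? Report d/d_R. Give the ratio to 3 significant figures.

d_R = 1.26 × (1.00 × 10⁵ km) × (1680/771)^(1/3) = 1.634 × 10⁵ km
d/d_R = (1.24 × 10⁵) / (1.634 × 10⁵) = 0.759
Since d/d_R < 1, the body is inside the Roche limit.

inside; d/d_R ≈ 0.759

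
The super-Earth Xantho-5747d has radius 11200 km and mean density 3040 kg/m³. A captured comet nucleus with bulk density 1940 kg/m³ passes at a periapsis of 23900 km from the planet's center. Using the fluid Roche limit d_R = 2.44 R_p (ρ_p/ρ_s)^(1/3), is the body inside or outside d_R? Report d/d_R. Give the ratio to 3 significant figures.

inside; d/d_R ≈ 0.753

d_R = 2.44 × (11200 km) × (3040/1940)^(1/3) = 31740 km
d/d_R = (23900) / (31740) = 0.753
Since d/d_R < 1, the body is inside the Roche limit.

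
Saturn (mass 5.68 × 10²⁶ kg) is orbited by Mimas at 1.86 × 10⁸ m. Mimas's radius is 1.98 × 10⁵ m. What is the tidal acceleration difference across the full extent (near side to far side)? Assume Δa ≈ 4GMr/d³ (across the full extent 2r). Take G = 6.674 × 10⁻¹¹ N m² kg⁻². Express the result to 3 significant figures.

Δa = 4GMr/d³
   = 4 × (6.674 × 10⁻¹¹) × (5.68 × 10²⁶) × (1.98 × 10⁵) / (1.86 × 10⁸)³
   = 4.67 × 10⁻³ m/s²

4.67 × 10⁻³ m/s²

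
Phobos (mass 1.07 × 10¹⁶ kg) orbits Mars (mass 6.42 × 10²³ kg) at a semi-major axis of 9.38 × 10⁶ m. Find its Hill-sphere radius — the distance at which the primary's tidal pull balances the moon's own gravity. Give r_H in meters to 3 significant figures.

r_H ≈ a (m/3M)^(1/3)
    = (9.38 × 10⁶) × (1.07 × 10¹⁶ / (3 × 6.42 × 10²³))^(1/3)
    = 1.66 × 10⁴ m

1.66 × 10⁴ m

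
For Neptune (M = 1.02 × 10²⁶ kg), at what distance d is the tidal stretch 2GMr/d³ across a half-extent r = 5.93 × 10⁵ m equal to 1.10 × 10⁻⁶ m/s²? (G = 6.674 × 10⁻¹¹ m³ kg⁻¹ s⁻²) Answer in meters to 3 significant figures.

1.94 × 10⁹ m

2GMr/d³ = a_tidal  ⇒  d = (2GMr / a_tidal)^(1/3)
d = (2 × 6.674×10⁻¹¹ × (1.02 × 10²⁶) × (5.93 × 10⁵) / (1.10 × 10⁻⁶))^(1/3)
  = 1.94 × 10⁹ m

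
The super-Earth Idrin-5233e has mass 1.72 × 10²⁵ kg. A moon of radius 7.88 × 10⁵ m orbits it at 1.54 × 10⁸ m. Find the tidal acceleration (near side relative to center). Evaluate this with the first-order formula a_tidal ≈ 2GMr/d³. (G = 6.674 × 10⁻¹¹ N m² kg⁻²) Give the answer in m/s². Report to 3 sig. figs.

4.95 × 10⁻⁴ m/s²

Δg = 2GMr/d³
   = 2 × (6.674 × 10⁻¹¹) × (1.72 × 10²⁵) × (7.88 × 10⁵) / (1.54 × 10⁸)³
   = 4.95 × 10⁻⁴ m/s²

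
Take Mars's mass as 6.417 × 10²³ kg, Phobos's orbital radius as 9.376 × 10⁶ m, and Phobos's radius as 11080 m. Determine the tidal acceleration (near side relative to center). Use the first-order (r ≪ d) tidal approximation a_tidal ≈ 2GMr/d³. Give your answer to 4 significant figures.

Δa = 2GMr/d³
   = 2 × (6.674 × 10⁻¹¹) × (6.417 × 10²³) × (11080) / (9.376 × 10⁶)³
   = 1.151 × 10⁻³ m/s²

1.151 × 10⁻³ m/s²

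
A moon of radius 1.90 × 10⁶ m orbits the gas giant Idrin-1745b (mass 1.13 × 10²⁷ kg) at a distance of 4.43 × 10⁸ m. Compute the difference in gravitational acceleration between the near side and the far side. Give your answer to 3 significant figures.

The field gradient is 2GM/d³; across the full diameter 2r the difference is 4GMr/d³.
Δa = 4GMr/d³
   = 4 × (6.674 × 10⁻¹¹) × (1.13 × 10²⁷) × (1.90 × 10⁶) / (4.43 × 10⁸)³
   = 6.59 × 10⁻³ m/s²

6.59 × 10⁻³ m/s²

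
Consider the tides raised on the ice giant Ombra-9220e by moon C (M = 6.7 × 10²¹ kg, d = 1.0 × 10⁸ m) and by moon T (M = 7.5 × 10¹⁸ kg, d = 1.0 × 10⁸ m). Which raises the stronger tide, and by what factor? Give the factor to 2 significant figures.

Moon C, by a factor of ≈ 890

Tidal stretch scales as M/d³; compute that for each body.
Moon C: (6.7 × 10²¹) / (1.0 × 10⁸)³ = 6.700 × 10⁻³
Moon T: (7.5 × 10¹⁸) / (1.0 × 10⁸)³ = 7.500 × 10⁻⁶
Ratio (larger/smaller) = 890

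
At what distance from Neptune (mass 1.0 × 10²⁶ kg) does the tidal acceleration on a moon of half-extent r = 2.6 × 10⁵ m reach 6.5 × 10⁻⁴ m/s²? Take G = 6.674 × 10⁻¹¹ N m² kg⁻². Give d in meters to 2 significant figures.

1.7 × 10⁸ m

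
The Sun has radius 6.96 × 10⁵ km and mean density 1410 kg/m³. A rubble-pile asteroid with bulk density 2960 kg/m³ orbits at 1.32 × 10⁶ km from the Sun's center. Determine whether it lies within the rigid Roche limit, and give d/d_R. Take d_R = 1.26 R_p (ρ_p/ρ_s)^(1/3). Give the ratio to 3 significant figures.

d_R = 1.26 × (6.96 × 10⁵ km) × (1410/2960)^(1/3) = 6.849 × 10⁵ km
d/d_R = (1.32 × 10⁶) / (6.849 × 10⁵) = 1.93
Since d/d_R > 1, the body is outside the Roche limit.

outside; d/d_R ≈ 1.93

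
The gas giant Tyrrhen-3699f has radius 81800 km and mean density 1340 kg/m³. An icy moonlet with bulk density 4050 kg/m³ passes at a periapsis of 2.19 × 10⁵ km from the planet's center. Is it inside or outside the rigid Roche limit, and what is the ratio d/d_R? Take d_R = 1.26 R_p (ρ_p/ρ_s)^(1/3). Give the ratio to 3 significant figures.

d_R = 1.26 × (81800 km) × (1340/4050)^(1/3) = 71290 km
d/d_R = (2.19 × 10⁵) / (71290) = 3.07
Since d/d_R > 1, the body is outside the Roche limit.

outside; d/d_R ≈ 3.07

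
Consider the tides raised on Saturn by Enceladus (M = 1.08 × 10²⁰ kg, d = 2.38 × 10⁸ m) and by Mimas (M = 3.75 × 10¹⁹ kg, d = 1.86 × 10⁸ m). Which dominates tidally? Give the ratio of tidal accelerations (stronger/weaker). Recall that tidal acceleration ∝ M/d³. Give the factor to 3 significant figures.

Tidal acceleration ∝ M/d³, so compare M/d³ for each.
Enceladus: (1.08 × 10²⁰) / (2.38 × 10⁸)³ = 8.011 × 10⁻⁶
Mimas: (3.75 × 10¹⁹) / (1.86 × 10⁸)³ = 5.828 × 10⁻⁶
Ratio (larger/smaller) = 1.37

Enceladus, by a factor of ≈ 1.37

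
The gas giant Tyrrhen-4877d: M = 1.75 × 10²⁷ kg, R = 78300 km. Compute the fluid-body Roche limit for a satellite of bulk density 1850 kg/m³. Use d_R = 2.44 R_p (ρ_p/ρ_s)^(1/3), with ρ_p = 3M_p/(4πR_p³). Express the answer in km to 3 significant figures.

ρ_p = 3M_p/(4πR_p³) = 3 × (1.75 × 10²⁷) / (4π × (7.83 × 10⁷ m)³) = 870 kg/m³
d_R = 2.44 × 78300 km × (870/1850)^(1/3)
    = 1.49 × 10⁵ km

1.49 × 10⁵ km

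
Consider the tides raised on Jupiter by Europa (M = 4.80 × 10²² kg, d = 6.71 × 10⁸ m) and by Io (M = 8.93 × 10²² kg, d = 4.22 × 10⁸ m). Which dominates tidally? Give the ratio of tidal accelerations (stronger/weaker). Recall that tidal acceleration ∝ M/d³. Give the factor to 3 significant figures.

Io, by a factor of ≈ 7.48

Tidal stretch scales as M/d³; compute that for each body.
Europa: (4.80 × 10²²) / (6.71 × 10⁸)³ = 1.589 × 10⁻⁴
Io: (8.93 × 10²²) / (4.22 × 10⁸)³ = 1.188 × 10⁻³
Ratio (larger/smaller) = 7.48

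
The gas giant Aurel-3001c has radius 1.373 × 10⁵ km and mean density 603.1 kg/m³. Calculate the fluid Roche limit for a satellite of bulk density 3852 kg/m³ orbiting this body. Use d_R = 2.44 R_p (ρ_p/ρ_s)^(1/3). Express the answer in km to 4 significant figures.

d_R = 2.44 × 1.373 × 10⁵ km × (603.1/3852)^(1/3)
    = 1.806 × 10⁵ km

1.806 × 10⁵ km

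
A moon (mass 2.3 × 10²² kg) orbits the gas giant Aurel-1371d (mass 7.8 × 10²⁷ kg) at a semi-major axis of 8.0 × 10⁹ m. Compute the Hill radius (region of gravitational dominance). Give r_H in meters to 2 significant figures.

r_H ≈ a (m/3M)^(1/3)
    = (8.0 × 10⁹) × (2.3 × 10²² / (3 × 7.8 × 10²⁷))^(1/3)
    = 8.0 × 10⁷ m

8.0 × 10⁷ m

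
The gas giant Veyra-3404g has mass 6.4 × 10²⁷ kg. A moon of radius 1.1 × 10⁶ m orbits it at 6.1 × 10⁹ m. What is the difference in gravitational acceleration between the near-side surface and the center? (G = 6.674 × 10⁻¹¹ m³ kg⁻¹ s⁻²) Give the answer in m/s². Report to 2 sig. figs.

4.1 × 10⁻⁶ m/s²

a_tidal = 2GMr/d³
        = 2 × (6.674 × 10⁻¹¹) × (6.4 × 10²⁷) × (1.1 × 10⁶) / (6.1 × 10⁹)³
        = 4.1 × 10⁻⁶ m/s²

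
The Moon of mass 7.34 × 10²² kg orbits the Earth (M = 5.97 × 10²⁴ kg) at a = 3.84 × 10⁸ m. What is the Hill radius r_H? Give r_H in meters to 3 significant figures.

6.15 × 10⁷ m

r_H ≈ a (m/3M)^(1/3)
    = (3.84 × 10⁸) × (7.34 × 10²² / (3 × 5.97 × 10²⁴))^(1/3)
    = 6.15 × 10⁷ m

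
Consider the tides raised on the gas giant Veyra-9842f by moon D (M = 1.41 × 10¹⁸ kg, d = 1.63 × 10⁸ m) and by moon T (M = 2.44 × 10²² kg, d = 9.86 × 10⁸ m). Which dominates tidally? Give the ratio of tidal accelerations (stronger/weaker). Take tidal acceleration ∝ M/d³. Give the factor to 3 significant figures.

Tidal stretch scales as M/d³; compute that for each body.
Moon D: (1.41 × 10¹⁸) / (1.63 × 10⁸)³ = 3.256 × 10⁻⁷
Moon T: (2.44 × 10²²) / (9.86 × 10⁸)³ = 2.545 × 10⁻⁵
Ratio (larger/smaller) = 78.2

Moon T, by a factor of ≈ 78.2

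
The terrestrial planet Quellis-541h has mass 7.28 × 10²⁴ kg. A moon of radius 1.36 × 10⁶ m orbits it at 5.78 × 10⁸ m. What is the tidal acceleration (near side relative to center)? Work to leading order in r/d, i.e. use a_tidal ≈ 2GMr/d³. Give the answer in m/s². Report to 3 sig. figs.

6.84 × 10⁻⁶ m/s²

The tidal stretch is the gradient of GM/d² times the body's extent r, hence the 1/d³ dependence.
Δa = 2GMr/d³
   = 2 × (6.674 × 10⁻¹¹) × (7.28 × 10²⁴) × (1.36 × 10⁶) / (5.78 × 10⁸)³
   = 6.84 × 10⁻⁶ m/s²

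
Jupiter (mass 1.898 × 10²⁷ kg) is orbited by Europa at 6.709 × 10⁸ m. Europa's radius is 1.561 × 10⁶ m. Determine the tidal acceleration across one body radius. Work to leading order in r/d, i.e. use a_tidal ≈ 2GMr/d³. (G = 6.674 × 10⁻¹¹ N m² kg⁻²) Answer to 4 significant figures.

1.310 × 10⁻³ m/s²

The tidal stretch is the gradient of GM/d² times the body's extent r, hence the 1/d³ dependence.
Δg = 2GMr/d³
   = 2 × (6.674 × 10⁻¹¹) × (1.898 × 10²⁷) × (1.561 × 10⁶) / (6.709 × 10⁸)³
   = 1.310 × 10⁻³ m/s²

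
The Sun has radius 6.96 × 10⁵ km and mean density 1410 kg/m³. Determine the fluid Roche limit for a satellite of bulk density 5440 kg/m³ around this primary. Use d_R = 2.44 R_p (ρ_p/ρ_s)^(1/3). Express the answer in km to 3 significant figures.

d_R = 2.44 × 6.96 × 10⁵ km × (1410/5440)^(1/3)
    = 1.08 × 10⁶ km

1.08 × 10⁶ km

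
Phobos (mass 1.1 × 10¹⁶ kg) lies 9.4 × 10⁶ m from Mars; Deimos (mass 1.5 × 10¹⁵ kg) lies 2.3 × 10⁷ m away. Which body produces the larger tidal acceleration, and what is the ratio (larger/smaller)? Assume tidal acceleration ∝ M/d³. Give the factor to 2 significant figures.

Phobos, by a factor of ≈ 110

Tidal stretch scales as M/d³; compute that for each body.
Phobos: (1.1 × 10¹⁶) / (9.4 × 10⁶)³ = 1.324 × 10⁻⁵
Deimos: (1.5 × 10¹⁵) / (2.3 × 10⁷)³ = 1.233 × 10⁻⁷
Ratio (larger/smaller) = 110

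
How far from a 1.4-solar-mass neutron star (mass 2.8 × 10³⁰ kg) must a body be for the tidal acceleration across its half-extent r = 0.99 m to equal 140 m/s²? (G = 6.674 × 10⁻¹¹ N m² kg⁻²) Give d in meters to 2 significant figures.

2GMr/d³ = a_tidal  ⇒  d = (2GMr / a_tidal)^(1/3)
d = (2 × 6.674×10⁻¹¹ × (2.8 × 10³⁰) × (0.99) / (140))^(1/3)
  = 1.4 × 10⁶ m

1.4 × 10⁶ m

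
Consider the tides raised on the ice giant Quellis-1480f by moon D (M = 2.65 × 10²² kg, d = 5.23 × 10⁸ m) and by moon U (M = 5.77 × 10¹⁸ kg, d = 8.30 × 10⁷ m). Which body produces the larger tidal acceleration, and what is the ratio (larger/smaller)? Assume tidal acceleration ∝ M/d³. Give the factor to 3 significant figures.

The tide-raising term goes as M/d³ (the gradient of a 1/d² field).
Moon D: (2.65 × 10²²) / (5.23 × 10⁸)³ = 1.852 × 10⁻⁴
Moon U: (5.77 × 10¹⁸) / (8.30 × 10⁷)³ = 1.009 × 10⁻⁵
Ratio (larger/smaller) = 18.4

Moon D, by a factor of ≈ 18.4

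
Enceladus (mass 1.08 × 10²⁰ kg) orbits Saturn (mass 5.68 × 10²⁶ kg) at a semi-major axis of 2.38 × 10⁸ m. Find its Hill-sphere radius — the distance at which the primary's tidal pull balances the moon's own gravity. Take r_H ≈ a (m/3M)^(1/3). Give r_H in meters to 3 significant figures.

r_H ≈ a (m/3M)^(1/3)
    = (2.38 × 10⁸) × (1.08 × 10²⁰ / (3 × 5.68 × 10²⁶))^(1/3)
    = 9.49 × 10⁵ m

9.49 × 10⁵ m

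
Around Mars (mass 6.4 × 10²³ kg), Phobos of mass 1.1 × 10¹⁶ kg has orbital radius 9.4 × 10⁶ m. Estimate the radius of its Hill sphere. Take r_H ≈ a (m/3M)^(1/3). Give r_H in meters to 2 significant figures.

r_H ≈ a (m/3M)^(1/3)
    = (9.4 × 10⁶) × (1.1 × 10¹⁶ / (3 × 6.4 × 10²³))^(1/3)
    = 1.7 × 10⁴ m

1.7 × 10⁴ m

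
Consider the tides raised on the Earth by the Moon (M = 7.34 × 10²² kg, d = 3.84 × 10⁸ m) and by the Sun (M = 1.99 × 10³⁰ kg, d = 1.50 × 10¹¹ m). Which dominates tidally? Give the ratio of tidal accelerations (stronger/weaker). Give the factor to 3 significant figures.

The Moon, by a factor of ≈ 2.20

The tide-raising term goes as M/d³ (the gradient of a 1/d² field).
The Moon: (7.34 × 10²²) / (3.84 × 10⁸)³ = 1.296 × 10⁻³
The Sun: (1.99 × 10³⁰) / (1.50 × 10¹¹)³ = 5.896 × 10⁻⁴
Ratio (larger/smaller) = 2.20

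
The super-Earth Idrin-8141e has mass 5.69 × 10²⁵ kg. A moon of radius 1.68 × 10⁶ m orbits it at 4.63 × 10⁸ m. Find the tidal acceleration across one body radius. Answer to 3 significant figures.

The tidal stretch is the gradient of GM/d² times the body's extent r, hence the 1/d³ dependence.
Δg = 2GMr/d³
   = 2 × (6.674 × 10⁻¹¹) × (5.69 × 10²⁵) × (1.68 × 10⁶) / (4.63 × 10⁸)³
   = 1.29 × 10⁻⁴ m/s²

1.29 × 10⁻⁴ m/s²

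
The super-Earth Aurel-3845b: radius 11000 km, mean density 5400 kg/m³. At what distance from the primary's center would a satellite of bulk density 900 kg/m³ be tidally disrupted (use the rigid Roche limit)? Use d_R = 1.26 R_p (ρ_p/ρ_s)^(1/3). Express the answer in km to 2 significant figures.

25000 km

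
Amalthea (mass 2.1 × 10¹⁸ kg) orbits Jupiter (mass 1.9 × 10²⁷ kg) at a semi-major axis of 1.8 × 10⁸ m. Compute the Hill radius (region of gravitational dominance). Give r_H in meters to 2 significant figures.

r_H ≈ a (m/3M)^(1/3)
    = (1.8 × 10⁸) × (2.1 × 10¹⁸ / (3 × 1.9 × 10²⁷))^(1/3)
    = 1.3 × 10⁵ m

1.3 × 10⁵ m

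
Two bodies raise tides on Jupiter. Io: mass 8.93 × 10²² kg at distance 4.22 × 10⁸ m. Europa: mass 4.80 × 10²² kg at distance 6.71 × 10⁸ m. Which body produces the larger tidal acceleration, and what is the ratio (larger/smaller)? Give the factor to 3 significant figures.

Compare M/d³ for the two perturbers:
Io: (8.93 × 10²²) / (4.22 × 10⁸)³ = 1.188 × 10⁻³
Europa: (4.80 × 10²²) / (6.71 × 10⁸)³ = 1.589 × 10⁻⁴
Ratio (larger/smaller) = 7.48

Io, by a factor of ≈ 7.48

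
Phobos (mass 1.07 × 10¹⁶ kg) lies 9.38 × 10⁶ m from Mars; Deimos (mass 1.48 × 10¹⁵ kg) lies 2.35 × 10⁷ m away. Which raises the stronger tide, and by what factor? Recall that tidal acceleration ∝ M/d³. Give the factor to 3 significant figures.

Phobos, by a factor of ≈ 114

Tidal stretch scales as M/d³; compute that for each body.
Phobos: (1.07 × 10¹⁶) / (9.38 × 10⁶)³ = 1.297 × 10⁻⁵
Deimos: (1.48 × 10¹⁵) / (2.35 × 10⁷)³ = 1.140 × 10⁻⁷
Ratio (larger/smaller) = 114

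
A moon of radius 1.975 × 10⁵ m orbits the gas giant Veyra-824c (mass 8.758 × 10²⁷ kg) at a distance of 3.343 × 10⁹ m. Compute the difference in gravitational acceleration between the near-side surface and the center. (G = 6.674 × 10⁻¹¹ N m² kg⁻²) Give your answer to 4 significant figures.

6.180 × 10⁻⁶ m/s²

Δg = 2GMr/d³
   = 2 × (6.674 × 10⁻¹¹) × (8.758 × 10²⁷) × (1.975 × 10⁵) / (3.343 × 10⁹)³
   = 6.180 × 10⁻⁶ m/s²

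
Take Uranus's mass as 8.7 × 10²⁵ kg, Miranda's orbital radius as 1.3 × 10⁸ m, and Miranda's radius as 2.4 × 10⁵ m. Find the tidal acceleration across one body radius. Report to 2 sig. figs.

1.3 × 10⁻³ m/s²

Δa = 2GMr/d³
   = 2 × (6.674 × 10⁻¹¹) × (8.7 × 10²⁵) × (2.4 × 10⁵) / (1.3 × 10⁸)³
   = 1.3 × 10⁻³ m/s²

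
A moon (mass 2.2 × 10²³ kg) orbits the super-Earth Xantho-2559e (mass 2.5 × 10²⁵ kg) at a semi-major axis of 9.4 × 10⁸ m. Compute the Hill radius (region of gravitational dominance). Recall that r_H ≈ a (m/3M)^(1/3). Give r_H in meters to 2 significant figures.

1.3 × 10⁸ m

r_H ≈ a (m/3M)^(1/3)
    = (9.4 × 10⁸) × (2.2 × 10²³ / (3 × 2.5 × 10²⁵))^(1/3)
    = 1.3 × 10⁸ m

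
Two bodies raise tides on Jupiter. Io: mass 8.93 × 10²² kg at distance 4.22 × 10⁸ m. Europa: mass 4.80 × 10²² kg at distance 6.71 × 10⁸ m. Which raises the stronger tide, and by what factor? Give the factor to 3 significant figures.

Tidal acceleration ∝ M/d³, so compare M/d³ for each.
Io: (8.93 × 10²²) / (4.22 × 10⁸)³ = 1.188 × 10⁻³
Europa: (4.80 × 10²²) / (6.71 × 10⁸)³ = 1.589 × 10⁻⁴
Ratio (larger/smaller) = 7.48

Io, by a factor of ≈ 7.48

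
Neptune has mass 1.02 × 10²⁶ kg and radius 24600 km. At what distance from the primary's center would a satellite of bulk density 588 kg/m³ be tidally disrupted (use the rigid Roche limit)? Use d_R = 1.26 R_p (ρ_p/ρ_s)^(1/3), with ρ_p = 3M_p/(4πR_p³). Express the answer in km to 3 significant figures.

ρ_p = 3M_p/(4πR_p³) = 3 × (1.02 × 10²⁶) / (4π × (2.46 × 10⁷ m)³) = 1640 kg/m³
d_R = 1.26 × 24600 km × (1640/588)^(1/3)
    = 43600 km

43600 km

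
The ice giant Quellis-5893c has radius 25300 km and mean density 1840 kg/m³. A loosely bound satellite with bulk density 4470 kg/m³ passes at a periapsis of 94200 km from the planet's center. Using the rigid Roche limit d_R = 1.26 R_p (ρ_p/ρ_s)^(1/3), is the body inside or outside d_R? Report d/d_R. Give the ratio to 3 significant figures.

outside; d/d_R ≈ 3.97

d_R = 1.26 × (25300 km) × (1840/4470)^(1/3) = 23710 km
d/d_R = (94200) / (23710) = 3.97
Since d/d_R > 1, the body is outside the Roche limit.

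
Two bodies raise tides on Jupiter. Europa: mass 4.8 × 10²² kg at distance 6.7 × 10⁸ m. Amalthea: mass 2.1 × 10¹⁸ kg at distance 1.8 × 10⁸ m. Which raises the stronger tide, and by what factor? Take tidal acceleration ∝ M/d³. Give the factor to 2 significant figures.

Europa, by a factor of ≈ 440

The tide-raising term goes as M/d³ (the gradient of a 1/d² field).
Europa: (4.8 × 10²²) / (6.7 × 10⁸)³ = 1.596 × 10⁻⁴
Amalthea: (2.1 × 10¹⁸) / (1.8 × 10⁸)³ = 3.601 × 10⁻⁷
Ratio (larger/smaller) = 440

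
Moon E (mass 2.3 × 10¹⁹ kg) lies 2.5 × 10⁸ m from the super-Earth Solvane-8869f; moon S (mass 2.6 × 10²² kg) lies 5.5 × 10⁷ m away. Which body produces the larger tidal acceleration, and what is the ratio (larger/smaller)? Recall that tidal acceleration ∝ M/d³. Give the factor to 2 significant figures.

The tide-raising term goes as M/d³ (the gradient of a 1/d² field).
Moon E: (2.3 × 10¹⁹) / (2.5 × 10⁸)³ = 1.472 × 10⁻⁶
Moon S: (2.6 × 10²²) / (5.5 × 10⁷)³ = 1.563 × 10⁻¹
Ratio (larger/smaller) = 1.1 × 10⁵

Moon S, by a factor of ≈ 1.1 × 10⁵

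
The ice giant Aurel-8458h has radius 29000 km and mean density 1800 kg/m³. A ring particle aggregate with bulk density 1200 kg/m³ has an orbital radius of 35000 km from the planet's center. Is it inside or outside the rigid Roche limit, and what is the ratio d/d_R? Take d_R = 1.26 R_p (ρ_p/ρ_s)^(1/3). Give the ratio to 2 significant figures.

inside; d/d_R ≈ 0.84

d_R = 1.26 × (29000 km) × (1800/1200)^(1/3) = 41830 km
d/d_R = (35000) / (41830) = 0.84
Since d/d_R < 1, the body is inside the Roche limit.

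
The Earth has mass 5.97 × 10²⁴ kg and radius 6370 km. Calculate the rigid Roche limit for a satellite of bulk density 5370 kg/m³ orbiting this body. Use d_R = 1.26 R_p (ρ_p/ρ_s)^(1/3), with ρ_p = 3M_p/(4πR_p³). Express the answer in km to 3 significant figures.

8100 km

ρ_p = 3M_p/(4πR_p³) = 3 × (5.97 × 10²⁴) / (4π × (6.37 × 10⁶ m)³) = 5510 kg/m³
d_R = 1.26 × 6370 km × (5510/5370)^(1/3)
    = 8100 km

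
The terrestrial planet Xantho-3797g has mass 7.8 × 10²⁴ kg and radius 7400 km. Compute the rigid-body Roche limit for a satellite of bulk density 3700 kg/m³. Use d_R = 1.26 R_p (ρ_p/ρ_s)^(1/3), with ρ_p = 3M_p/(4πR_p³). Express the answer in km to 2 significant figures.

10000 km

ρ_p = 3M_p/(4πR_p³) = 3 × (7.8 × 10²⁴) / (4π × (7.4 × 10⁶ m)³) = 4600 kg/m³
d_R = 1.26 × 7400 km × (4600/3700)^(1/3)
    = 10000 km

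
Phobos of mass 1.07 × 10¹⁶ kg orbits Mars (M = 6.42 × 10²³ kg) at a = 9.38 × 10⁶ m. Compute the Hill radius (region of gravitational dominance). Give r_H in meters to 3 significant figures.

r_H ≈ a (m/3M)^(1/3)
    = (9.38 × 10⁶) × (1.07 × 10¹⁶ / (3 × 6.42 × 10²³))^(1/3)
    = 1.66 × 10⁴ m

1.66 × 10⁴ m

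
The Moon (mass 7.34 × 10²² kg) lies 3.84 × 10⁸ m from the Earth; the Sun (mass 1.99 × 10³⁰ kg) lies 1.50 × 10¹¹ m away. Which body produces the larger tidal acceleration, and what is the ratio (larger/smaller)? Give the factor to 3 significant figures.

The Moon, by a factor of ≈ 2.20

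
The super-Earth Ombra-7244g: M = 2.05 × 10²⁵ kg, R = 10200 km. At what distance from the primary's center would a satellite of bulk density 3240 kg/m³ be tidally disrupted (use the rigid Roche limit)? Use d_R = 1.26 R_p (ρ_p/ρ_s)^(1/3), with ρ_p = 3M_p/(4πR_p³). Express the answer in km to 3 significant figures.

14500 km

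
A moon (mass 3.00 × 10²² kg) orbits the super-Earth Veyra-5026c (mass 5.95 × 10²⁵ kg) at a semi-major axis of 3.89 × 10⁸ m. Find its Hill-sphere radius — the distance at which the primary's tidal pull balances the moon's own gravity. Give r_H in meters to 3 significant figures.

2.15 × 10⁷ m

r_H ≈ a (m/3M)^(1/3)
    = (3.89 × 10⁸) × (3.00 × 10²² / (3 × 5.95 × 10²⁵))^(1/3)
    = 2.15 × 10⁷ m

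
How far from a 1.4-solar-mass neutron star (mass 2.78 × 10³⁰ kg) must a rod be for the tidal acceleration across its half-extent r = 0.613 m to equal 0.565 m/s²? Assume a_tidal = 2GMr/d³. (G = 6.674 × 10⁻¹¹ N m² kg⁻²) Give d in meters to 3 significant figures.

2GMr/d³ = a_tidal  ⇒  d = (2GMr / a_tidal)^(1/3)
d = (2 × 6.674×10⁻¹¹ × (2.78 × 10³⁰) × (0.613) / (0.565))^(1/3)
  = 7.38 × 10⁶ m

7.38 × 10⁶ m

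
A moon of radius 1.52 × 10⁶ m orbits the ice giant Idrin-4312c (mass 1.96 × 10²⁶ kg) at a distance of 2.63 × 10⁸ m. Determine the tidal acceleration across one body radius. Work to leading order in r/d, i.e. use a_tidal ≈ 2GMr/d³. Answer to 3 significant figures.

2.19 × 10⁻³ m/s²

Differencing GM/(d−r)² and GM/d² to first order in r/d gives 2GMr/d³.
a_tidal = 2GMr/d³
        = 2 × (6.674 × 10⁻¹¹) × (1.96 × 10²⁶) × (1.52 × 10⁶) / (2.63 × 10⁸)³
        = 2.19 × 10⁻³ m/s²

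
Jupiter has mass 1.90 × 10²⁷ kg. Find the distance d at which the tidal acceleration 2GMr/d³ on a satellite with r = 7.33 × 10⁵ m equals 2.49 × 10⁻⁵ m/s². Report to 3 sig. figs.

2GMr/d³ = a_tidal  ⇒  d = (2GMr / a_tidal)^(1/3)
d = (2 × 6.674×10⁻¹¹ × (1.90 × 10²⁷) × (7.33 × 10⁵) / (2.49 × 10⁻⁵))^(1/3)
  = 1.95 × 10⁹ m

1.95 × 10⁹ m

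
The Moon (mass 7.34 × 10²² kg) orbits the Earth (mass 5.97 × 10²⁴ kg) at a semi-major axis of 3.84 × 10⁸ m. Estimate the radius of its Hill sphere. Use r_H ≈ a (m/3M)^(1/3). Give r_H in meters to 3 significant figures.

r_H ≈ a (m/3M)^(1/3)
    = (3.84 × 10⁸) × (7.34 × 10²² / (3 × 5.97 × 10²⁴))^(1/3)
    = 6.15 × 10⁷ m

6.15 × 10⁷ m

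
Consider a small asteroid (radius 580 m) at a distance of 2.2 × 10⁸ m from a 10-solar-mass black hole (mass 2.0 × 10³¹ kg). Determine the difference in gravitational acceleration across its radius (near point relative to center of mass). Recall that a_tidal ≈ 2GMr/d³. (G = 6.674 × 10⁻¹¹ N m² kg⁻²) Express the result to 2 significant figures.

Δg = 2GMr/d³
   = 2 × (6.674 × 10⁻¹¹) × (2.0 × 10³¹) × (580) / (2.2 × 10⁸)³
   = 1.5 × 10⁻¹ m/s²

1.5 × 10⁻¹ m/s²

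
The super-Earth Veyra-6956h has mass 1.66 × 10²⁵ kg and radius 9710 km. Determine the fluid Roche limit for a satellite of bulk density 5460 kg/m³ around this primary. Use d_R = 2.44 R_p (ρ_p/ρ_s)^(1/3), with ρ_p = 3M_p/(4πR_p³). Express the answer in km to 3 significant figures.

21900 km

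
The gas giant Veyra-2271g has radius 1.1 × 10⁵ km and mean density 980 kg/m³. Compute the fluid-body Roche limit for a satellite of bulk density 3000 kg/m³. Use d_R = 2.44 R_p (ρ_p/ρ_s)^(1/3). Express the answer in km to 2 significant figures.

1.8 × 10⁵ km

d_R = 2.44 × 1.1 × 10⁵ km × (980/3000)^(1/3)
    = 1.8 × 10⁵ km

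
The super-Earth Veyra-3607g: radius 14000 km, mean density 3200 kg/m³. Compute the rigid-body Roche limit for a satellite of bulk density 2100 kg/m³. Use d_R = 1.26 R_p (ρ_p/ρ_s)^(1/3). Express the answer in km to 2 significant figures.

d_R = 1.26 × 14000 km × (3200/2100)^(1/3)
    = 20000 km

20000 km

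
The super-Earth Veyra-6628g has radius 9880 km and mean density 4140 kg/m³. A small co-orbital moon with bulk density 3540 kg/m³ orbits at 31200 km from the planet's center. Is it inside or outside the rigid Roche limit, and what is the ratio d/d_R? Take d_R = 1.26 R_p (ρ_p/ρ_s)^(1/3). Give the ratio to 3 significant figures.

outside; d/d_R ≈ 2.38

d_R = 1.26 × (9880 km) × (4140/3540)^(1/3) = 13120 km
d/d_R = (31200) / (13120) = 2.38
Since d/d_R > 1, the body is outside the Roche limit.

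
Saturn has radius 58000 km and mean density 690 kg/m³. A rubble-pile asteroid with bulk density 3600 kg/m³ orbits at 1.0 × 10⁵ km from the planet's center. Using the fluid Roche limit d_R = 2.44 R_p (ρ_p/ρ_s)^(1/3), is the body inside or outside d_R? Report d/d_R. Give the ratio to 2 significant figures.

d_R = 2.44 × (58000 km) × (690/3600)^(1/3) = 81600 km
d/d_R = (1.0 × 10⁵) / (81600) = 1.2
Since d/d_R > 1, the body is outside the Roche limit.

outside; d/d_R ≈ 1.2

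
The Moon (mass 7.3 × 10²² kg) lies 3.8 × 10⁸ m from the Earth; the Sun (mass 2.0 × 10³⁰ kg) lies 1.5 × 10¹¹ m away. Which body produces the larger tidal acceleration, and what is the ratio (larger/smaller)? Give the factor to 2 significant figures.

The tide-raising term goes as M/d³ (the gradient of a 1/d² field).
The Moon: (7.3 × 10²²) / (3.8 × 10⁸)³ = 1.330 × 10⁻³
The Sun: (2.0 × 10³⁰) / (1.5 × 10¹¹)³ = 5.926 × 10⁻⁴
Ratio (larger/smaller) = 2.2

The Moon, by a factor of ≈ 2.2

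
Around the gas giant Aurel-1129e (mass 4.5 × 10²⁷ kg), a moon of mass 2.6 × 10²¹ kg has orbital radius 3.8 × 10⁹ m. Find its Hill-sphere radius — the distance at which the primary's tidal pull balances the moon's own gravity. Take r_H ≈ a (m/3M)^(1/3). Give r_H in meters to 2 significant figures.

2.2 × 10⁷ m

r_H ≈ a (m/3M)^(1/3)
    = (3.8 × 10⁹) × (2.6 × 10²¹ / (3 × 4.5 × 10²⁷))^(1/3)
    = 2.2 × 10⁷ m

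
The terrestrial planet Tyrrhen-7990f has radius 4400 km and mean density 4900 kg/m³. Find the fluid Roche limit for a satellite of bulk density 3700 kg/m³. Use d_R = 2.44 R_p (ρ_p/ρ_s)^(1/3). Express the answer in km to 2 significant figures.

d_R = 2.44 × 4400 km × (4900/3700)^(1/3)
    = 12000 km

12000 km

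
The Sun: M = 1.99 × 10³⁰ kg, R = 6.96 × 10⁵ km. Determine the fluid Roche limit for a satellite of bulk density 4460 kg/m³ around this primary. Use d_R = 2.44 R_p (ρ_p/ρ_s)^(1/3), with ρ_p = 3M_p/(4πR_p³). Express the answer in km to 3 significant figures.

1.16 × 10⁶ km

ρ_p = 3M_p/(4πR_p³) = 3 × (1.99 × 10³⁰) / (4π × (6.96 × 10⁸ m)³) = 1410 kg/m³
d_R = 2.44 × 6.96 × 10⁵ km × (1410/4460)^(1/3)
    = 1.16 × 10⁶ km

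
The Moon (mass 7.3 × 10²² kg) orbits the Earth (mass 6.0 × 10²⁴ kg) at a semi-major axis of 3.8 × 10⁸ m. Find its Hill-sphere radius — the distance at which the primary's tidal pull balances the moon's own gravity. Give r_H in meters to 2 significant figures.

6.1 × 10⁷ m

r_H ≈ a (m/3M)^(1/3)
    = (3.8 × 10⁸) × (7.3 × 10²² / (3 × 6.0 × 10²⁴))^(1/3)
    = 6.1 × 10⁷ m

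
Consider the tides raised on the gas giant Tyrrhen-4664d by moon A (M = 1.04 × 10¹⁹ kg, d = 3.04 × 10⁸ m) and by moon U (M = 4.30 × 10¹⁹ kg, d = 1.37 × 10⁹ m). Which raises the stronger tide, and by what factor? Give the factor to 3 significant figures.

Moon A, by a factor of ≈ 22.1

The tide-raising term goes as M/d³ (the gradient of a 1/d² field).
Moon A: (1.04 × 10¹⁹) / (3.04 × 10⁸)³ = 3.702 × 10⁻⁷
Moon U: (4.30 × 10¹⁹) / (1.37 × 10⁹)³ = 1.672 × 10⁻⁸
Ratio (larger/smaller) = 22.1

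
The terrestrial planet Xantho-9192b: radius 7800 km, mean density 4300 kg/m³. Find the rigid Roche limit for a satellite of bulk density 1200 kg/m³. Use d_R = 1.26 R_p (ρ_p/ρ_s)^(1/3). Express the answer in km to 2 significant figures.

15000 km

d_R = 1.26 × 7800 km × (4300/1200)^(1/3)
    = 15000 km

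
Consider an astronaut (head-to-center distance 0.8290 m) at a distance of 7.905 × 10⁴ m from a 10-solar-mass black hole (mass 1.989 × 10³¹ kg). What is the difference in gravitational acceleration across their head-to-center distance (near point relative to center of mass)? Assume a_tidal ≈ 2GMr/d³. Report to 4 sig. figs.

a_tidal = 2GMr/d³
        = 2 × (6.674 × 10⁻¹¹) × (1.989 × 10³¹) × (0.8290) / (7.905 × 10⁴)³
        = 4.456 × 10⁶ m/s²

4.456 × 10⁶ m/s²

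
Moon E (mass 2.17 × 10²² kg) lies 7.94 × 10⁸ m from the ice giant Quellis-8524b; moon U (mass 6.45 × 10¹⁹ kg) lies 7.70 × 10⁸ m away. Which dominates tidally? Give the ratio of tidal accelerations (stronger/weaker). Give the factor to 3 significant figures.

Moon E, by a factor of ≈ 307

Tidal stretch scales as M/d³; compute that for each body.
Moon E: (2.17 × 10²²) / (7.94 × 10⁸)³ = 4.335 × 10⁻⁵
Moon U: (6.45 × 10¹⁹) / (7.70 × 10⁸)³ = 1.413 × 10⁻⁷
Ratio (larger/smaller) = 307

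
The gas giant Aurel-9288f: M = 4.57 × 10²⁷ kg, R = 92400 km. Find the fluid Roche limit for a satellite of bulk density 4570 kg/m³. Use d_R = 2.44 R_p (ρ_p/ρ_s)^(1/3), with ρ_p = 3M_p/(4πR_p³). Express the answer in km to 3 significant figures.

1.51 × 10⁵ km

ρ_p = 3M_p/(4πR_p³) = 3 × (4.57 × 10²⁷) / (4π × (9.24 × 10⁷ m)³) = 1380 kg/m³
d_R = 2.44 × 92400 km × (1380/4570)^(1/3)
    = 1.51 × 10⁵ km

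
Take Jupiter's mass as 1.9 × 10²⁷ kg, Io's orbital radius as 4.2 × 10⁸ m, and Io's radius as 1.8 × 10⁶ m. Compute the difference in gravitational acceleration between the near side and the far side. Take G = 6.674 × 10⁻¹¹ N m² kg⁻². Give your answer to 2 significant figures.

1.2 × 10⁻² m/s²

a_tidal = 4GMr/d³
        = 4 × (6.674 × 10⁻¹¹) × (1.9 × 10²⁷) × (1.8 × 10⁶) / (4.2 × 10⁸)³
        = 1.2 × 10⁻² m/s²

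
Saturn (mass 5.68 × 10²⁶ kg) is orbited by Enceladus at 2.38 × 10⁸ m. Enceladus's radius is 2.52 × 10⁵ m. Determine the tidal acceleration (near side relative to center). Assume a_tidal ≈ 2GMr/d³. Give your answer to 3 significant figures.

The tidal stretch is the gradient of GM/d² times the body's extent r, hence the 1/d³ dependence.
Δa = 2GMr/d³
   = 2 × (6.674 × 10⁻¹¹) × (5.68 × 10²⁶) × (2.52 × 10⁵) / (2.38 × 10⁸)³
   = 1.42 × 10⁻³ m/s²

1.42 × 10⁻³ m/s²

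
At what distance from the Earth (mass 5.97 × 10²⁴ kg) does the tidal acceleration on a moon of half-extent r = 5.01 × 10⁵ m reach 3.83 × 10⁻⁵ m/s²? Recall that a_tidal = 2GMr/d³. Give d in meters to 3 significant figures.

2.18 × 10⁸ m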